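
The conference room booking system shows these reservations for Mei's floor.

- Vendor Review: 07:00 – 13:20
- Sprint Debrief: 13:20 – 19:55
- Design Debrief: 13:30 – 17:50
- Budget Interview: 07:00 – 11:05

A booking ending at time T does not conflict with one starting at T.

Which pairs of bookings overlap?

Budget Interview & Vendor Review, Design Debrief & Sprint Debrief

Sorted by start: Budget Interview, Vendor Review, Sprint Debrief, Design Debrief.
Vendor Review starts before Budget Interview ends → Budget Interview and Vendor Review overlap.
Sprint Debrief starts after Budget Interview ends — done with Budget Interview.
Sprint Debrief starts exactly when Vendor Review ends (back-to-back, no overlap) — done with Vendor Review.
Design Debrief starts before Sprint Debrief ends → Sprint Debrief and Design Debrief overlap.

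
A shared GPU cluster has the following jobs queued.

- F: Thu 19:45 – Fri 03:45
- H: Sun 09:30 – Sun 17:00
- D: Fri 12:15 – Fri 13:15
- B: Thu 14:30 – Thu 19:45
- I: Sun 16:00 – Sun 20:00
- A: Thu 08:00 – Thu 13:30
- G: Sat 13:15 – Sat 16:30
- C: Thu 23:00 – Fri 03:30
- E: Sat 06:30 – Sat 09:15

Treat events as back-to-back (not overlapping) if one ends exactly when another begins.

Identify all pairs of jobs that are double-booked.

Sorted by start: A, B, F, C, D, E, G, H, I.
B starts after A ends; A is clear from here.
F starts exactly when B ends (back-to-back, no overlap); B is clear from here.
C starts before F ends → F and C overlap.
D starts after F ends; F is clear from here.
D starts after C ends; C is clear from here.
E starts after D ends; D is clear from here.
G starts after E ends; E is clear from here.
H starts after G ends; G is clear from here.
I starts before H ends → H and I overlap.

C & F, H & I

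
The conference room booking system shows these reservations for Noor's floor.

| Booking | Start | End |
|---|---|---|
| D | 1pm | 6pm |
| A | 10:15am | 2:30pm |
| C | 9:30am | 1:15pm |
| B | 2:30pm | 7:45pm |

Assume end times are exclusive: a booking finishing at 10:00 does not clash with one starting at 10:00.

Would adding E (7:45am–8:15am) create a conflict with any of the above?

C: starts 9:30am at or after E ends 8:15am → clear.
A: starts 10:15am at or after E ends 8:15am → clear.
D: starts 1pm at or after E ends 8:15am → clear.
B: starts 2:30pm at or after E ends 8:15am → clear.

No — it doesn't clash with anything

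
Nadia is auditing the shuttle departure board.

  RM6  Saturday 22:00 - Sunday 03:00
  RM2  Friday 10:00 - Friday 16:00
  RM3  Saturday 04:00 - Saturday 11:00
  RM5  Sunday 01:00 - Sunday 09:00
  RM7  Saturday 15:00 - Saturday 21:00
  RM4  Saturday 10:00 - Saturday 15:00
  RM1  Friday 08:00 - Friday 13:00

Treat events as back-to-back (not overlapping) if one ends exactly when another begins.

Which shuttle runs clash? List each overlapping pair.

Check each pair: they overlap iff neither finishes before the other starts.
Sorted by start: RM1, RM2, RM3, RM4, RM7, RM6, RM5.
RM2 starts before RM1 ends → RM1 and RM2 overlap.
RM3 starts after RM1 ends, so nothing later overlaps RM1 either.
RM3 starts after RM2 ends, so nothing later overlaps RM2 either.
RM4 starts before RM3 ends → RM3 and RM4 overlap.
RM7 starts after RM3 ends, so nothing later overlaps RM3 either.
RM7 starts exactly when RM4 ends (back-to-back, no overlap), so nothing later overlaps RM4 either.
RM6 starts after RM7 ends, so nothing later overlaps RM7 either.
RM5 starts before RM6 ends → RM6 and RM5 overlap.

RM1 & RM2, RM3 & RM4, RM5 & RM6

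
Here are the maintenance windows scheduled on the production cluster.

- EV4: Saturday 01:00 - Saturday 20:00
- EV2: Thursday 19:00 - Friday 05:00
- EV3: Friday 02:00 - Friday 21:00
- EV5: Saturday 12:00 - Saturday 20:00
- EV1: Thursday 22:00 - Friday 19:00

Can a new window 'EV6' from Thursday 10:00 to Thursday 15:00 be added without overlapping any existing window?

EV2: starts Thursday 19:00 at or after EV6 ends Thursday 15:00 → clear.
EV1: starts Thursday 22:00 at or after EV6 ends Thursday 15:00 → clear.
EV3: starts Friday 02:00 at or after EV6 ends Thursday 15:00 → clear.
EV4: starts Saturday 01:00 at or after EV6 ends Thursday 15:00 → clear.
EV5: starts Saturday 12:00 at or after EV6 ends Thursday 15:00 → clear.

Yes — the slot is free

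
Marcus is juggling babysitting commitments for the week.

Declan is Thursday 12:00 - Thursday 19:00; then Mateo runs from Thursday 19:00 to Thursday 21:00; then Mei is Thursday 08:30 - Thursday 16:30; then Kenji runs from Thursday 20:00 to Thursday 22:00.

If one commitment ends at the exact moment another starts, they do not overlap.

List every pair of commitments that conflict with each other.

Sorted by start: Mei, Declan, Mateo, Kenji.
Declan starts before Mei ends → Mei and Declan overlap.
Mateo starts after Mei ends, so nothing later overlaps Mei either.
Mateo starts exactly when Declan ends (back-to-back, no overlap), so nothing later overlaps Declan either.
Kenji starts before Mateo ends → Mateo and Kenji overlap.

Declan & Mei, Kenji & Mateo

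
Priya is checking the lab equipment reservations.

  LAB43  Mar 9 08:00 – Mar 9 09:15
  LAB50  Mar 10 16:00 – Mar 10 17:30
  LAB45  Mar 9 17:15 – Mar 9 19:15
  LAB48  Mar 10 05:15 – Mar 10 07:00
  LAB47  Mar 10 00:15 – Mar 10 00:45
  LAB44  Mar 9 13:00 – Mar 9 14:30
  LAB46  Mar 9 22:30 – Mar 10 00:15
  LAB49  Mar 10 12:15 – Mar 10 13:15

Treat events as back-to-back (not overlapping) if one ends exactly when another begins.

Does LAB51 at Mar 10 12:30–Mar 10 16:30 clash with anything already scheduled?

Yes — it overlaps LAB49, LAB50

LAB43: ends Mar 9 09:15 at or before LAB51 starts Mar 10 12:30 → clear.
LAB44: ends Mar 9 14:30 at or before LAB51 starts Mar 10 12:30 → clear.
LAB45: ends Mar 9 19:15 at or before LAB51 starts Mar 10 12:30 → clear.
LAB46: ends Mar 10 00:15 at or before LAB51 starts Mar 10 12:30 → clear.
LAB47: ends Mar 10 00:45 at or before LAB51 starts Mar 10 12:30 → clear.
LAB48: ends Mar 10 07:00 at or before LAB51 starts Mar 10 12:30 → clear.
LAB49: starts Mar 10 12:15 before LAB51 ends Mar 10 16:30, and ends Mar 10 13:15 after LAB51 starts Mar 10 12:30 → overlap.
LAB50: starts Mar 10 16:00 before LAB51 ends Mar 10 16:30, and ends Mar 10 17:30 after LAB51 starts Mar 10 12:30 → overlap.
LAB51 overlaps LAB49, LAB50.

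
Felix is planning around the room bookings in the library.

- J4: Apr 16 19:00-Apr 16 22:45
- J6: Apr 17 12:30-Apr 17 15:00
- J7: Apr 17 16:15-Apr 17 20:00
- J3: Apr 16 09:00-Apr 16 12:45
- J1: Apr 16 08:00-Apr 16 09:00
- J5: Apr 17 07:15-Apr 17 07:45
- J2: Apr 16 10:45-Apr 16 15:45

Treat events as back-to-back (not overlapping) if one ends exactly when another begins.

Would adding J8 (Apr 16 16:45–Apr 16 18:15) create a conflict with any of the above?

No — it doesn't clash with anything

J1: ends Apr 16 09:00 at or before J8 starts Apr 16 16:45 → clear.
J3: ends Apr 16 12:45 at or before J8 starts Apr 16 16:45 → clear.
J2: ends Apr 16 15:45 at or before J8 starts Apr 16 16:45 → clear.
J4: starts Apr 16 19:00 at or after J8 ends Apr 16 18:15 → clear.
J5: starts Apr 17 07:15 at or after J8 ends Apr 16 18:15 → clear.
J6: starts Apr 17 12:30 at or after J8 ends Apr 16 18:15 → clear.
J7: starts Apr 17 16:15 at or after J8 ends Apr 16 18:15 → clear.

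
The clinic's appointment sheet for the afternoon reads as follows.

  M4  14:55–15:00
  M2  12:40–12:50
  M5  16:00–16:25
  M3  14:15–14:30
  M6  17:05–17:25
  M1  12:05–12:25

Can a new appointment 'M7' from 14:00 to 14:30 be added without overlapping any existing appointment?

M1: ends 12:25 at or before M7 starts 14:00 → clear.
M2: ends 12:50 at or before M7 starts 14:00 → clear.
M3: starts 14:15 before M7 ends 14:30, and ends 14:30 after M7 starts 14:00 → overlap.
M4: starts 14:55 at or after M7 ends 14:30 → clear.
M5: starts 16:00 at or after M7 ends 14:30 → clear.
M6: starts 17:05 at or after M7 ends 14:30 → clear.
M7 overlaps M3.

No — it overlaps M3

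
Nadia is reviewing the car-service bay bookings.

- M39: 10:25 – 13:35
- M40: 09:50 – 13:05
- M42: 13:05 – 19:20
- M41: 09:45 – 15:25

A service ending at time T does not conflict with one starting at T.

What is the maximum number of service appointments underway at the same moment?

3

Sort all start/end points and keep a running count:
09:45 start M41 → 1
09:50 start M40 → 2
10:25 start M39 → 3
13:05 end M40 → 2
13:05 start M42 → 3
13:35 end M39 → 2
15:25 end M41 → 1
19:20 end M42 → 0
Peak is 3, at 10:25 (M39, M40, M41).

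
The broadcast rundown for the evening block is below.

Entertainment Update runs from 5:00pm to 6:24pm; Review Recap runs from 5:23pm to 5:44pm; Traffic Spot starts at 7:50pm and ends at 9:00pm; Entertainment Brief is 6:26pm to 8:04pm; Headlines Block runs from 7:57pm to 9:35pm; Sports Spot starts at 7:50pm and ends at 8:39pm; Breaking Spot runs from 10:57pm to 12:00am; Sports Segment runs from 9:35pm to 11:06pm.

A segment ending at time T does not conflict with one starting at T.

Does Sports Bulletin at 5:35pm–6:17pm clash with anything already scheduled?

Entertainment Update: starts 5:00pm before Sports Bulletin ends 6:17pm, and ends 6:24pm after Sports Bulletin starts 5:35pm → overlap.
Review Recap: starts 5:23pm before Sports Bulletin ends 6:17pm, and ends 5:44pm after Sports Bulletin starts 5:35pm → overlap.
Entertainment Brief: starts 6:26pm at or after Sports Bulletin ends 6:17pm → clear.
Traffic Spot: starts 7:50pm at or after Sports Bulletin ends 6:17pm → clear.
Sports Spot: starts 7:50pm at or after Sports Bulletin ends 6:17pm → clear.
Headlines Block: starts 7:57pm at or after Sports Bulletin ends 6:17pm → clear.
Sports Segment: starts 9:35pm at or after Sports Bulletin ends 6:17pm → clear.
Breaking Spot: starts 10:57pm at or after Sports Bulletin ends 6:17pm → clear.
Sports Bulletin overlaps Entertainment Update, Review Recap.

Yes — it overlaps Entertainment Update, Review Recap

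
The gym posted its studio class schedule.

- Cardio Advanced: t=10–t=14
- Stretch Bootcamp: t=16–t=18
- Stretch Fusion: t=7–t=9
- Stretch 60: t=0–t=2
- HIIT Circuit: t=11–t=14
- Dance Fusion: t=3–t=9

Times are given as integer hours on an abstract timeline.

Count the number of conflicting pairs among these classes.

Two intervals overlap when each starts before the other ends.
Sorted by start: Stretch 60, Dance Fusion, Stretch Fusion, Cardio Advanced, HIIT Circuit, Stretch Bootcamp.
Dance Fusion starts after Stretch 60 ends — done with Stretch 60.
Stretch Fusion starts before Dance Fusion ends → Dance Fusion and Stretch Fusion overlap.
Cardio Advanced starts after Dance Fusion ends — done with Dance Fusion.
Cardio Advanced starts after Stretch Fusion ends — done with Stretch Fusion.
HIIT Circuit starts before Cardio Advanced ends → Cardio Advanced and HIIT Circuit overlap.
Stretch Bootcamp starts after Cardio Advanced ends.
Stretch Bootcamp starts after HIIT Circuit ends.
Overlapping pairs: Cardio Advanced & HIIT Circuit, Dance Fusion & Stretch Fusion — 2 in total.

2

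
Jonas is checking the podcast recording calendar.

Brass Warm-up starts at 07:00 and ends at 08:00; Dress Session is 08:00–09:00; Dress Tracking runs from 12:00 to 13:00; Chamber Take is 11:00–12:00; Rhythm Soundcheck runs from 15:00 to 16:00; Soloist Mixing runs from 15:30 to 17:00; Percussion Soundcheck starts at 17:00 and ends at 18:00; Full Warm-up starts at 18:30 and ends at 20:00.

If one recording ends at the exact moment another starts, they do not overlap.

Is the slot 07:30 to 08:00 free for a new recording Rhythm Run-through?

No — it overlaps Brass Warm-up

Brass Warm-up: starts 07:00 before Rhythm Run-through ends 08:00, and ends 08:00 after Rhythm Run-through starts 07:30 → overlap.
Dress Session: starts 08:00 at or after Rhythm Run-through ends 08:00 → clear.
Chamber Take: starts 11:00 at or after Rhythm Run-through ends 08:00 → clear.
Dress Tracking: starts 12:00 at or after Rhythm Run-through ends 08:00 → clear.
Rhythm Soundcheck: starts 15:00 at or after Rhythm Run-through ends 08:00 → clear.
Soloist Mixing: starts 15:30 at or after Rhythm Run-through ends 08:00 → clear.
Percussion Soundcheck: starts 17:00 at or after Rhythm Run-through ends 08:00 → clear.
Full Warm-up: starts 18:30 at or after Rhythm Run-through ends 08:00 → clear.
Rhythm Run-through overlaps Brass Warm-up.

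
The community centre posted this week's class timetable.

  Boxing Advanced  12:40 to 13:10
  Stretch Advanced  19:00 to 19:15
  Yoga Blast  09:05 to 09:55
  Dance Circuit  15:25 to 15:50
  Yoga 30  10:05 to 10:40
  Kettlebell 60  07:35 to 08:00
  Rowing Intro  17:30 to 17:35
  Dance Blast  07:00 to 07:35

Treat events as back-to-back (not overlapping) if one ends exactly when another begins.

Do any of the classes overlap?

No

Sorted by start: Dance Blast, Kettlebell 60, Yoga Blast, Yoga 30, Boxing Advanced, Dance Circuit, Rowing Intro, Stretch Advanced.
Kettlebell 60 starts exactly when Dance Blast ends (back-to-back, no overlap) — done with Dance Blast.
Yoga Blast starts after Kettlebell 60 ends — done with Kettlebell 60.
Yoga 30 starts after Yoga Blast ends — done with Yoga Blast.
Boxing Advanced starts after Yoga 30 ends — done with Yoga 30.
Dance Circuit starts after Boxing Advanced ends — done with Boxing Advanced.
Rowing Intro starts after Dance Circuit ends — done with Dance Circuit.
Stretch Advanced starts after Rowing Intro ends.
Every pair is clear; the schedule has no overlaps.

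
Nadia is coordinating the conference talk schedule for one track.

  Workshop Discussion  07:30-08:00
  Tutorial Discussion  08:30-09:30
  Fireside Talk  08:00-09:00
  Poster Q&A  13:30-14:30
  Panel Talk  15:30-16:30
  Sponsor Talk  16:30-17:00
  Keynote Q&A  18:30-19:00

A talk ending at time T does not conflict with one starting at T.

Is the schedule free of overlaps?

No

Sorted by start: Workshop Discussion, Fireside Talk, Tutorial Discussion, Poster Q&A, Panel Talk, Sponsor Talk, Keynote Q&A.
Fireside Talk starts exactly when Workshop Discussion ends (back-to-back, no overlap), so nothing later overlaps Workshop Discussion either.
Tutorial Discussion starts before Fireside Talk ends → Fireside Talk and Tutorial Discussion overlap.
That's a conflict, so the schedule is not conflict-free.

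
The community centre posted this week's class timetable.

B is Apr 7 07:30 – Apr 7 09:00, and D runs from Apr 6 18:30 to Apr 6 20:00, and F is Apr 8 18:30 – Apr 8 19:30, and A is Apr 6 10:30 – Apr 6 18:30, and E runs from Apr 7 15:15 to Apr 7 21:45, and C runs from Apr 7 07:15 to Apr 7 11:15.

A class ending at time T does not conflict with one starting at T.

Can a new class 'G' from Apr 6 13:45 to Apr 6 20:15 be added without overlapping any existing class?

No — it overlaps A, D

A: starts Apr 6 10:30 before G ends Apr 6 20:15, and ends Apr 6 18:30 after G starts Apr 6 13:45 → overlap.
D: starts Apr 6 18:30 before G ends Apr 6 20:15, and ends Apr 6 20:00 after G starts Apr 6 13:45 → overlap.
C: starts Apr 7 07:15 at or after G ends Apr 6 20:15 → clear.
B: starts Apr 7 07:30 at or after G ends Apr 6 20:15 → clear.
E: starts Apr 7 15:15 at or after G ends Apr 6 20:15 → clear.
F: starts Apr 8 18:30 at or after G ends Apr 6 20:15 → clear.
G overlaps A, D.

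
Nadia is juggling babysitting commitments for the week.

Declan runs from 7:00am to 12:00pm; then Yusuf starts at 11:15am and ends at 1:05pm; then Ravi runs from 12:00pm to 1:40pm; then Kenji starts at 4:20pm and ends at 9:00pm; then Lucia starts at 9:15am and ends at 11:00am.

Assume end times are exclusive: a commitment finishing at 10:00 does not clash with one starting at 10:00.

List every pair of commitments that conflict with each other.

Check each pair: they overlap iff neither finishes before the other starts.
Sorted by start: Declan, Lucia, Yusuf, Ravi, Kenji.
Lucia starts before Declan ends → Declan and Lucia overlap.
Yusuf starts before Declan ends → Declan and Yusuf overlap.
Ravi starts exactly when Declan ends (back-to-back, no overlap) — done with Declan.
Yusuf starts after Lucia ends — done with Lucia.
Ravi starts before Yusuf ends → Yusuf and Ravi overlap.
Kenji starts after Yusuf ends.
Kenji starts after Ravi ends.

Declan & Lucia, Declan & Yusuf, Ravi & Yusuf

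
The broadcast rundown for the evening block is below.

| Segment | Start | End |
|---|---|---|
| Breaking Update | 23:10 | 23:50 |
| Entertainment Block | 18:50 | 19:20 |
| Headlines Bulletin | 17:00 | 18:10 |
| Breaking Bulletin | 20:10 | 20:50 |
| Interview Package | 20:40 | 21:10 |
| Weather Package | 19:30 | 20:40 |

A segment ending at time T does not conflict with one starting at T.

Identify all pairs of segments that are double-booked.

Sorted by start: Headlines Bulletin, Entertainment Block, Weather Package, Breaking Bulletin, Interview Package, Breaking Update.
Entertainment Block starts after Headlines Bulletin ends; Headlines Bulletin is clear from here.
Weather Package starts after Entertainment Block ends; Entertainment Block is clear from here.
Breaking Bulletin starts before Weather Package ends → Weather Package and Breaking Bulletin overlap.
Interview Package starts exactly when Weather Package ends (back-to-back, no overlap); Weather Package is clear from here.
Interview Package starts before Breaking Bulletin ends → Breaking Bulletin and Interview Package overlap.
Breaking Update starts after Breaking Bulletin ends.
Breaking Update starts after Interview Package ends.

Breaking Bulletin & Interview Package, Breaking Bulletin & Weather Package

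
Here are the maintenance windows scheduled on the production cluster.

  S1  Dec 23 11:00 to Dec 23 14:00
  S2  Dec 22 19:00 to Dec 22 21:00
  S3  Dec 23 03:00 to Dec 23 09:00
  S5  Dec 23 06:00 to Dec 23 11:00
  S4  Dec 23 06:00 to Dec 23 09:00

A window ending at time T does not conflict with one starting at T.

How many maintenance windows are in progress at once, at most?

Sweep the timeline, counting +1 at each start and −1 at each end (ends before starts at a tie):
Dec 22 19:00 start S2 → 1
Dec 22 21:00 end S2 → 0
Dec 23 03:00 start S3 → 1
Dec 23 06:00 start S4 → 2
Dec 23 06:00 start S5 → 3
Dec 23 09:00 end S3 → 2
Dec 23 09:00 end S4 → 1
Dec 23 11:00 end S5 → 0
Dec 23 11:00 start S1 → 1
Dec 23 14:00 end S1 → 0
Peak is 3, at Dec 23 06:00 (S3, S4, S5).

3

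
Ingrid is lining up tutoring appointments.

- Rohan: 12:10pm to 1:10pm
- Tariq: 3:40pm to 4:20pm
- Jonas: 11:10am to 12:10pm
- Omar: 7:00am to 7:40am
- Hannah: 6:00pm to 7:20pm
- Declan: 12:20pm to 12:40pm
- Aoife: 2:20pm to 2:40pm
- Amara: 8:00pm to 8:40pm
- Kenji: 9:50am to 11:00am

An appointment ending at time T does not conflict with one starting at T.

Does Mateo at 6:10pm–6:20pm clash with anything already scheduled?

Yes — it overlaps Hannah

Omar: ends 7:40am at or before Mateo starts 6:10pm → clear.
Kenji: ends 11:00am at or before Mateo starts 6:10pm → clear.
Jonas: ends 12:10pm at or before Mateo starts 6:10pm → clear.
Rohan: ends 1:10pm at or before Mateo starts 6:10pm → clear.
Declan: ends 12:40pm at or before Mateo starts 6:10pm → clear.
Aoife: ends 2:40pm at or before Mateo starts 6:10pm → clear.
Tariq: ends 4:20pm at or before Mateo starts 6:10pm → clear.
Hannah: starts 6:00pm before Mateo ends 6:20pm, and ends 7:20pm after Mateo starts 6:10pm → overlap.
Amara: starts 8:00pm at or after Mateo ends 6:20pm → clear.
Mateo overlaps Hannah.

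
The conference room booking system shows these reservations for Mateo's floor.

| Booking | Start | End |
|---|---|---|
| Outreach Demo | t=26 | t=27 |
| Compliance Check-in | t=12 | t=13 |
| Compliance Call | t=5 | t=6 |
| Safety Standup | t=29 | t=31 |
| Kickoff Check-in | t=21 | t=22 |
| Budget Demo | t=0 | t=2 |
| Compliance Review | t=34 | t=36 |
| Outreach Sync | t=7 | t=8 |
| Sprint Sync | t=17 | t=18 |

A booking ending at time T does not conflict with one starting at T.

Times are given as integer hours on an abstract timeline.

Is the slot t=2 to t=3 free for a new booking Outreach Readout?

Yes — the slot is free

Budget Demo: ends t=2 at or before Outreach Readout starts t=2 → clear.
Compliance Call: starts t=5 at or after Outreach Readout ends t=3 → clear.
Outreach Sync: starts t=7 at or after Outreach Readout ends t=3 → clear.
Compliance Check-in: starts t=12 at or after Outreach Readout ends t=3 → clear.
Sprint Sync: starts t=17 at or after Outreach Readout ends t=3 → clear.
Kickoff Check-in: starts t=21 at or after Outreach Readout ends t=3 → clear.
Outreach Demo: starts t=26 at or after Outreach Readout ends t=3 → clear.
Safety Standup: starts t=29 at or after Outreach Readout ends t=3 → clear.
Compliance Review: starts t=34 at or after Outreach Readout ends t=3 → clear.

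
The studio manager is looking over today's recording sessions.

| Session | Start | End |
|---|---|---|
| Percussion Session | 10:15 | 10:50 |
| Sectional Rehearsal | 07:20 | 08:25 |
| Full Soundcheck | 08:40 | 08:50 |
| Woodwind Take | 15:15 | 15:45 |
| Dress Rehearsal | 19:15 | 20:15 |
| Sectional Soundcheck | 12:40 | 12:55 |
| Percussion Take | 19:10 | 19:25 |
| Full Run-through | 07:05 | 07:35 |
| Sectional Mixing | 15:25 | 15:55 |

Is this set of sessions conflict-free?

No

Check each pair: they overlap iff neither finishes before the other starts.
Sorted by start: Full Run-through, Sectional Rehearsal, Full Soundcheck, Percussion Session, Sectional Soundcheck, Woodwind Take, Sectional Mixing, Percussion Take, Dress Rehearsal.
Sectional Rehearsal starts before Full Run-through ends → Full Run-through and Sectional Rehearsal overlap.
That's a conflict, so the schedule is not conflict-free.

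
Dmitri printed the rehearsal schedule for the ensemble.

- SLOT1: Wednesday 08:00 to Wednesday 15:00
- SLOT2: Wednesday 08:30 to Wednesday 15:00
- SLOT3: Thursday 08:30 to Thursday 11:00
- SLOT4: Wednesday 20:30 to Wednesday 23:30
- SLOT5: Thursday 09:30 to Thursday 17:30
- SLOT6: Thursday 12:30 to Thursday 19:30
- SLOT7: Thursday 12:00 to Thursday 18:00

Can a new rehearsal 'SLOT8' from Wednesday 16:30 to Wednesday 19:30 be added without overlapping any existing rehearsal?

Yes — the slot is free

SLOT1: ends Wednesday 15:00 at or before SLOT8 starts Wednesday 16:30 → clear.
SLOT2: ends Wednesday 15:00 at or before SLOT8 starts Wednesday 16:30 → clear.
SLOT4: starts Wednesday 20:30 at or after SLOT8 ends Wednesday 19:30 → clear.
SLOT3: starts Thursday 08:30 at or after SLOT8 ends Wednesday 19:30 → clear.
SLOT5: starts Thursday 09:30 at or after SLOT8 ends Wednesday 19:30 → clear.
SLOT7: starts Thursday 12:00 at or after SLOT8 ends Wednesday 19:30 → clear.
SLOT6: starts Thursday 12:30 at or after SLOT8 ends Wednesday 19:30 → clear.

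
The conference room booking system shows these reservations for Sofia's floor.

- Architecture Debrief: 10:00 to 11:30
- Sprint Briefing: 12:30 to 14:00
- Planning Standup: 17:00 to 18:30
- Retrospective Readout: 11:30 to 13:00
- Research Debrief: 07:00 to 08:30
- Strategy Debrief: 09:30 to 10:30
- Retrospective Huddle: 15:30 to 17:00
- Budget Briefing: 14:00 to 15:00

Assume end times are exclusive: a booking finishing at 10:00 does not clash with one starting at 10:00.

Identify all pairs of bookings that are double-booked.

Architecture Debrief & Strategy Debrief, Retrospective Readout & Sprint Briefing

Sorted by start: Research Debrief, Strategy Debrief, Architecture Debrief, Retrospective Readout, Sprint Briefing, Budget Briefing, Retrospective Huddle, Planning Standup.
Strategy Debrief starts after Research Debrief ends — done with Research Debrief.
Architecture Debrief starts before Strategy Debrief ends → Strategy Debrief and Architecture Debrief overlap.
Retrospective Readout starts after Strategy Debrief ends — done with Strategy Debrief.
Retrospective Readout starts exactly when Architecture Debrief ends (back-to-back, no overlap) — done with Architecture Debrief.
Sprint Briefing starts before Retrospective Readout ends → Retrospective Readout and Sprint Briefing overlap.
Budget Briefing starts after Retrospective Readout ends — done with Retrospective Readout.
Budget Briefing starts exactly when Sprint Briefing ends (back-to-back, no overlap) — done with Sprint Briefing.
Retrospective Huddle starts after Budget Briefing ends — done with Budget Briefing.
Planning Standup starts exactly when Retrospective Huddle ends (back-to-back, no overlap).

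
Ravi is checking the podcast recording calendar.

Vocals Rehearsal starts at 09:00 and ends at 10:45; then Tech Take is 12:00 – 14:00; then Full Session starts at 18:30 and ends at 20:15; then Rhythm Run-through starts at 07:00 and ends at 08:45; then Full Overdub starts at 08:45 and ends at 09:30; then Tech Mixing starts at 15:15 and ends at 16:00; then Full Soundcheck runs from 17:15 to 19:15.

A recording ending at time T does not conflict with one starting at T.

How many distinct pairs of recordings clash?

2

Sorted by start: Rhythm Run-through, Full Overdub, Vocals Rehearsal, Tech Take, Tech Mixing, Full Soundcheck, Full Session.
Full Overdub starts exactly when Rhythm Run-through ends (back-to-back, no overlap); Rhythm Run-through is clear from here.
Vocals Rehearsal starts before Full Overdub ends → Full Overdub and Vocals Rehearsal overlap.
Tech Take starts after Full Overdub ends; Full Overdub is clear from here.
Tech Take starts after Vocals Rehearsal ends; Vocals Rehearsal is clear from here.
Tech Mixing starts after Tech Take ends; Tech Take is clear from here.
Full Soundcheck starts after Tech Mixing ends; Tech Mixing is clear from here.
Full Session starts before Full Soundcheck ends → Full Soundcheck and Full Session overlap.
Overlapping pairs: Full Overdub & Vocals Rehearsal, Full Session & Full Soundcheck — 2 in total.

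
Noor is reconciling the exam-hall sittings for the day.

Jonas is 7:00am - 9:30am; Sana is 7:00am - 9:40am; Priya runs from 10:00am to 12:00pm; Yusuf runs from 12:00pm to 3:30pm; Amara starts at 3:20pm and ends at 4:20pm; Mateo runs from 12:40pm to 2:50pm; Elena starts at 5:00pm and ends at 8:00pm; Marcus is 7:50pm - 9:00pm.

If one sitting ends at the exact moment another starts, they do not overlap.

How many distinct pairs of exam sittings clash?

Sorted by start: Jonas, Sana, Priya, Yusuf, Mateo, Amara, Elena, Marcus.
Sana starts before Jonas ends → Jonas and Sana overlap.
Priya starts after Jonas ends — done with Jonas.
Priya starts after Sana ends — done with Sana.
Yusuf starts exactly when Priya ends (back-to-back, no overlap) — done with Priya.
Mateo starts before Yusuf ends → Yusuf and Mateo overlap.
Amara starts before Yusuf ends → Yusuf and Amara overlap.
Elena starts after Yusuf ends — done with Yusuf.
Amara starts after Mateo ends — done with Mateo.
Elena starts after Amara ends — done with Amara.
Marcus starts before Elena ends → Elena and Marcus overlap.
Overlapping pairs: Amara & Yusuf, Elena & Marcus, Jonas & Sana, Mateo & Yusuf — 4 in total.

4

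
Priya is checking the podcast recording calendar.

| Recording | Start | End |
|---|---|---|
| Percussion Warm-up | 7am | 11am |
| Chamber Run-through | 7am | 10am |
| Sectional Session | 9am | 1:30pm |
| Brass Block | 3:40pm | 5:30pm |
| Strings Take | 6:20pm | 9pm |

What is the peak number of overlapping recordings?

3

Walk through starts and ends in time order (an end at T is processed before a start at T):
7am start Chamber Run-through → 1
7am start Percussion Warm-up → 2
9am start Sectional Session → 3
10am end Chamber Run-through → 2
11am end Percussion Warm-up → 1
1:30pm end Sectional Session → 0
3:40pm start Brass Block → 1
5:30pm end Brass Block → 0
6:20pm start Strings Take → 1
9pm end Strings Take → 0
Peak is 3, at 9am (Chamber Run-through, Percussion Warm-up, Sectional Session).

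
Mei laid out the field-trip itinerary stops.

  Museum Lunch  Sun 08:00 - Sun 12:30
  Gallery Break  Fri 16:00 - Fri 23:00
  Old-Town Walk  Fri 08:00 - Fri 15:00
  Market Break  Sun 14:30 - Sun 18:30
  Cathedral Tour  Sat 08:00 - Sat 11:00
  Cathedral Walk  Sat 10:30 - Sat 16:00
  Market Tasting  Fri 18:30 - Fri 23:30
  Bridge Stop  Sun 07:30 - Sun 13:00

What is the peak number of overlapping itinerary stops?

Sort all start/end points and keep a running count:
Fri 08:00 start Old-Town Walk → 1
Fri 15:00 end Old-Town Walk → 0
Fri 16:00 start Gallery Break → 1
Fri 18:30 start Market Tasting → 2
Fri 23:00 end Gallery Break → 1
Fri 23:30 end Market Tasting → 0
Sat 08:00 start Cathedral Tour → 1
Sat 10:30 start Cathedral Walk → 2
Sat 11:00 end Cathedral Tour → 1
Sat 16:00 end Cathedral Walk → 0
Sun 07:30 start Bridge Stop → 1
Sun 08:00 start Museum Lunch → 2
Sun 12:30 end Museum Lunch → 1
Sun 13:00 end Bridge Stop → 0
Sun 14:30 start Market Break → 1
Sun 18:30 end Market Break → 0
Peak is 2, at Fri 18:30 (Gallery Break, Market Tasting).

2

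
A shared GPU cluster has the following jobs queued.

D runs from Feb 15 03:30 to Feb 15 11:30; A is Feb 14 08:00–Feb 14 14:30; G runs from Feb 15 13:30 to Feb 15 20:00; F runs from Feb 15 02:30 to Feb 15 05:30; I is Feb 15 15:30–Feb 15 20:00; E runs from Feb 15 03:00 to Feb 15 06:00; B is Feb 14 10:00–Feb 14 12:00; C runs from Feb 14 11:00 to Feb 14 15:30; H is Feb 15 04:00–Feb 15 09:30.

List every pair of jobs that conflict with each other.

A & B, A & C, B & C, D & E, D & F, D & H, E & F, E & H, F & H, G & I

Two intervals overlap when each starts before the other ends.
Sorted by start: A, B, C, F, E, D, H, G, I.
B starts before A ends → A and B overlap.
C starts before A ends → A and C overlap.
F starts after A ends, so nothing later overlaps A either.
C starts before B ends → B and C overlap.
F starts after B ends, so nothing later overlaps B either.
F starts after C ends, so nothing later overlaps C either.
E starts before F ends → F and E overlap.
D starts before F ends → F and D overlap.
H starts before F ends → F and H overlap.
G starts after F ends, so nothing later overlaps F either.
D starts before E ends → E and D overlap.
H starts before E ends → E and H overlap.
G starts after E ends, so nothing later overlaps E either.
H starts before D ends → D and H overlap.
G starts after D ends, so nothing later overlaps D either.
G starts after H ends, so nothing later overlaps H either.
I starts before G ends → G and I overlap.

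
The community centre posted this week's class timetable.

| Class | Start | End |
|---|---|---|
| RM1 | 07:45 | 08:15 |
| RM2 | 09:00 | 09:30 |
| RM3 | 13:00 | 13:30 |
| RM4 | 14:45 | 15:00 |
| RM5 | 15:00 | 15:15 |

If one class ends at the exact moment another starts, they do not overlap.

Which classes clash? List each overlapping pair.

none

Sorted by start: RM1, RM2, RM3, RM4, RM5.
RM2 starts after RM1 ends — done with RM1.
RM3 starts after RM2 ends — done with RM2.
RM4 starts after RM3 ends — done with RM3.
RM5 starts exactly when RM4 ends (back-to-back, no overlap).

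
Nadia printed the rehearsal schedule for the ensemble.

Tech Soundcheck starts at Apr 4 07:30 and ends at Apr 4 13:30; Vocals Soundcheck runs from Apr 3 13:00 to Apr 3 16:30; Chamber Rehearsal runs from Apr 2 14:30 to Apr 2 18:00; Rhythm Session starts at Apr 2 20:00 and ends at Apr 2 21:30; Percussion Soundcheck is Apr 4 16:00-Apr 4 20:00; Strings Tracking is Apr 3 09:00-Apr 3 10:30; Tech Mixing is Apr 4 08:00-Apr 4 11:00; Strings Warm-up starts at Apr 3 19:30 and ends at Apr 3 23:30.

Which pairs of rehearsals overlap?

Two intervals overlap when each starts before the other ends.
Sorted by start: Chamber Rehearsal, Rhythm Session, Strings Tracking, Vocals Soundcheck, Strings Warm-up, Tech Soundcheck, Tech Mixing, Percussion Soundcheck.
Rhythm Session starts after Chamber Rehearsal ends, so nothing later overlaps Chamber Rehearsal either.
Strings Tracking starts after Rhythm Session ends, so nothing later overlaps Rhythm Session either.
Vocals Soundcheck starts after Strings Tracking ends, so nothing later overlaps Strings Tracking either.
Strings Warm-up starts after Vocals Soundcheck ends, so nothing later overlaps Vocals Soundcheck either.
Tech Soundcheck starts after Strings Warm-up ends, so nothing later overlaps Strings Warm-up either.
Tech Mixing starts before Tech Soundcheck ends → Tech Soundcheck and Tech Mixing overlap.
Percussion Soundcheck starts after Tech Soundcheck ends.
Percussion Soundcheck starts after Tech Mixing ends.

Tech Mixing & Tech Soundcheck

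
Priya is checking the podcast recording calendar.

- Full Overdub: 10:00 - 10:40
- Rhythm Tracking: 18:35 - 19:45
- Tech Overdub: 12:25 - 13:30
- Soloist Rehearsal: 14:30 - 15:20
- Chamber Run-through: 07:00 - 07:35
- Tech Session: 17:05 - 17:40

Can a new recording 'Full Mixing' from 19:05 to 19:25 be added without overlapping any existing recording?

Chamber Run-through: ends 07:35 at or before Full Mixing starts 19:05 → clear.
Full Overdub: ends 10:40 at or before Full Mixing starts 19:05 → clear.
Tech Overdub: ends 13:30 at or before Full Mixing starts 19:05 → clear.
Soloist Rehearsal: ends 15:20 at or before Full Mixing starts 19:05 → clear.
Tech Session: ends 17:40 at or before Full Mixing starts 19:05 → clear.
Rhythm Tracking: starts 18:35 before Full Mixing ends 19:25, and ends 19:45 after Full Mixing starts 19:05 → overlap.
Full Mixing overlaps Rhythm Tracking.

No — it overlaps Rhythm Tracking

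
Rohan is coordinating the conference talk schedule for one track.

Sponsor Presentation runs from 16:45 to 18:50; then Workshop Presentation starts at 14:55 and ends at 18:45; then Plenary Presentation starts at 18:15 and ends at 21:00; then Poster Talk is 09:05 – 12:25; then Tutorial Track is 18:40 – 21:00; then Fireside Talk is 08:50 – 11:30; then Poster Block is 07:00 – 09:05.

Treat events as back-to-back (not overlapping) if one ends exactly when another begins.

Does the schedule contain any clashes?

Sorted by start: Poster Block, Fireside Talk, Poster Talk, Workshop Presentation, Sponsor Presentation, Plenary Presentation, Tutorial Track.
Fireside Talk starts before Poster Block ends → Poster Block and Fireside Talk overlap.
That's a conflict, so the schedule is not conflict-free.

Yes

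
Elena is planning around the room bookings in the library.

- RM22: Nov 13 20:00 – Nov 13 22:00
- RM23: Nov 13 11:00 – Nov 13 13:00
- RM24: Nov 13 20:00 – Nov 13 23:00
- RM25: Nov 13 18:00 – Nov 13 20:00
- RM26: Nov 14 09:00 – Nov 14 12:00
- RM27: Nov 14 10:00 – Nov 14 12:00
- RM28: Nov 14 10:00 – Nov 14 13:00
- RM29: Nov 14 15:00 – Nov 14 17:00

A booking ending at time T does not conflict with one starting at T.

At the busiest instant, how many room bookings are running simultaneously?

Sort all start/end points and keep a running count:
Nov 13 11:00 start RM23 → 1
Nov 13 13:00 end RM23 → 0
Nov 13 18:00 start RM25 → 1
Nov 13 20:00 end RM25 → 0
Nov 13 20:00 start RM22 → 1
Nov 13 20:00 start RM24 → 2
Nov 13 22:00 end RM22 → 1
Nov 13 23:00 end RM24 → 0
Nov 14 09:00 start RM26 → 1
Nov 14 10:00 start RM27 → 2
Nov 14 10:00 start RM28 → 3
Nov 14 12:00 end RM26 → 2
Nov 14 12:00 end RM27 → 1
Nov 14 13:00 end RM28 → 0
Nov 14 15:00 start RM29 → 1
Nov 14 17:00 end RM29 → 0
Peak is 3, at Nov 14 10:00 (RM26, RM27, RM28).

3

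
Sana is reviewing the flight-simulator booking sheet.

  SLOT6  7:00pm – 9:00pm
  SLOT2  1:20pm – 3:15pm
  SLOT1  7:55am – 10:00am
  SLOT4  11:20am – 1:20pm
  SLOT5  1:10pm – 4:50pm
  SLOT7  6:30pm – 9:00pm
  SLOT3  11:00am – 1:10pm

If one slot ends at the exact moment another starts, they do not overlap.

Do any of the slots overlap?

Sorted by start: SLOT1, SLOT3, SLOT4, SLOT5, SLOT2, SLOT7, SLOT6.
SLOT3 starts after SLOT1 ends — done with SLOT1.
SLOT4 starts before SLOT3 ends → SLOT3 and SLOT4 overlap.
That's a conflict, so the schedule is not conflict-free.

Yes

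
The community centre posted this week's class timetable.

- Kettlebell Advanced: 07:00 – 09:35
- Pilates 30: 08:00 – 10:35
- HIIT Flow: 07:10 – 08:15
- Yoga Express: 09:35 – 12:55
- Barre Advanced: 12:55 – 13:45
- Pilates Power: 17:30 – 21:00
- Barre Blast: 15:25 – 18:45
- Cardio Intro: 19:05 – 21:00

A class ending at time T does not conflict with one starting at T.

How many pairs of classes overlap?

6

Sorted by start: Kettlebell Advanced, HIIT Flow, Pilates 30, Yoga Express, Barre Advanced, Barre Blast, Pilates Power, Cardio Intro.
HIIT Flow starts before Kettlebell Advanced ends → Kettlebell Advanced and HIIT Flow overlap.
Pilates 30 starts before Kettlebell Advanced ends → Kettlebell Advanced and Pilates 30 overlap.
Yoga Express starts exactly when Kettlebell Advanced ends (back-to-back, no overlap), so nothing later overlaps Kettlebell Advanced either.
Pilates 30 starts before HIIT Flow ends → HIIT Flow and Pilates 30 overlap.
Yoga Express starts after HIIT Flow ends, so nothing later overlaps HIIT Flow either.
Yoga Express starts before Pilates 30 ends → Pilates 30 and Yoga Express overlap.
Barre Advanced starts after Pilates 30 ends, so nothing later overlaps Pilates 30 either.
Barre Advanced starts exactly when Yoga Express ends (back-to-back, no overlap), so nothing later overlaps Yoga Express either.
Barre Blast starts after Barre Advanced ends, so nothing later overlaps Barre Advanced either.
Pilates Power starts before Barre Blast ends → Barre Blast and Pilates Power overlap.
Cardio Intro starts after Barre Blast ends.
Cardio Intro starts before Pilates Power ends → Pilates Power and Cardio Intro overlap.
Overlapping pairs: Barre Blast & Pilates Power, Cardio Intro & Pilates Power, HIIT Flow & Kettlebell Advanced, HIIT Flow & Pilates 30, Kettlebell Advanced & Pilates 30, Pilates 30 & Yoga Express — 6 in total.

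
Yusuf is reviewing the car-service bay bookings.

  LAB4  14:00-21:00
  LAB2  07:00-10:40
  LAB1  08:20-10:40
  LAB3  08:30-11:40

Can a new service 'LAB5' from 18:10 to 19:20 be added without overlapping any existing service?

No — it overlaps LAB4

LAB2: ends 10:40 at or before LAB5 starts 18:10 → clear.
LAB1: ends 10:40 at or before LAB5 starts 18:10 → clear.
LAB3: ends 11:40 at or before LAB5 starts 18:10 → clear.
LAB4: starts 14:00 before LAB5 ends 19:20, and ends 21:00 after LAB5 starts 18:10 → overlap.
LAB5 overlaps LAB4.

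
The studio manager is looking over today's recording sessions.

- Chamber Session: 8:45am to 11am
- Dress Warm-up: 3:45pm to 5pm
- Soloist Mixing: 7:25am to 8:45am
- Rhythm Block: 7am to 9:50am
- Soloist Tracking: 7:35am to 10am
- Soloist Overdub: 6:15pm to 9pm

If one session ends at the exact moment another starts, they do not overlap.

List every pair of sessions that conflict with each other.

Sorted by start: Rhythm Block, Soloist Mixing, Soloist Tracking, Chamber Session, Dress Warm-up, Soloist Overdub.
Soloist Mixing starts before Rhythm Block ends → Rhythm Block and Soloist Mixing overlap.
Soloist Tracking starts before Rhythm Block ends → Rhythm Block and Soloist Tracking overlap.
Chamber Session starts before Rhythm Block ends → Rhythm Block and Chamber Session overlap.
Dress Warm-up starts after Rhythm Block ends, so Rhythm Block has no further overlaps.
Soloist Tracking starts before Soloist Mixing ends → Soloist Mixing and Soloist Tracking overlap.
Chamber Session starts exactly when Soloist Mixing ends (back-to-back, no overlap), so Soloist Mixing has no further overlaps.
Chamber Session starts before Soloist Tracking ends → Soloist Tracking and Chamber Session overlap.
Dress Warm-up starts after Soloist Tracking ends, so Soloist Tracking has no further overlaps.
Dress Warm-up starts after Chamber Session ends, so Chamber Session has no further overlaps.
Soloist Overdub starts after Dress Warm-up ends.

Chamber Session & Rhythm Block, Chamber Session & Soloist Tracking, Rhythm Block & Soloist Mixing, Rhythm Block & Soloist Tracking, Soloist Mixing & Soloist Tracking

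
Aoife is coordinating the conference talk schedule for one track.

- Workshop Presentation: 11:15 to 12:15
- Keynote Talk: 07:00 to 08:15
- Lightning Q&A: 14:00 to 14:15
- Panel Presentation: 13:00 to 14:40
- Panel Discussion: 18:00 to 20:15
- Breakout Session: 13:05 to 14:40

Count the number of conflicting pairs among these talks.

3

Check each pair: they overlap iff neither finishes before the other starts.
Sorted by start: Keynote Talk, Workshop Presentation, Panel Presentation, Breakout Session, Lightning Q&A, Panel Discussion.
Workshop Presentation starts after Keynote Talk ends; Keynote Talk is clear from here.
Panel Presentation starts after Workshop Presentation ends; Workshop Presentation is clear from here.
Breakout Session starts before Panel Presentation ends → Panel Presentation and Breakout Session overlap.
Lightning Q&A starts before Panel Presentation ends → Panel Presentation and Lightning Q&A overlap.
Panel Discussion starts after Panel Presentation ends.
Lightning Q&A starts before Breakout Session ends → Breakout Session and Lightning Q&A overlap.
Panel Discussion starts after Breakout Session ends.
Panel Discussion starts after Lightning Q&A ends.
Overlapping pairs: Breakout Session & Lightning Q&A, Breakout Session & Panel Presentation, Lightning Q&A & Panel Presentation — 3 in total.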